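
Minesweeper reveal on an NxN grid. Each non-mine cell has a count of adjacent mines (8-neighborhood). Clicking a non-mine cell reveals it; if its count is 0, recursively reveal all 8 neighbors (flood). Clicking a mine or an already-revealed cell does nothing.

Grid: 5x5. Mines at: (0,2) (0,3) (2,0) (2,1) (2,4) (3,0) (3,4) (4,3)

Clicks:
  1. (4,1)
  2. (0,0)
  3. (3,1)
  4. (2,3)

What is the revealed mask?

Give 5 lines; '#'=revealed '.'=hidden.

Click 1 (4,1) count=1: revealed 1 new [(4,1)] -> total=1
Click 2 (0,0) count=0: revealed 4 new [(0,0) (0,1) (1,0) (1,1)] -> total=5
Click 3 (3,1) count=3: revealed 1 new [(3,1)] -> total=6
Click 4 (2,3) count=2: revealed 1 new [(2,3)] -> total=7

Answer: ##...
##...
...#.
.#...
.#...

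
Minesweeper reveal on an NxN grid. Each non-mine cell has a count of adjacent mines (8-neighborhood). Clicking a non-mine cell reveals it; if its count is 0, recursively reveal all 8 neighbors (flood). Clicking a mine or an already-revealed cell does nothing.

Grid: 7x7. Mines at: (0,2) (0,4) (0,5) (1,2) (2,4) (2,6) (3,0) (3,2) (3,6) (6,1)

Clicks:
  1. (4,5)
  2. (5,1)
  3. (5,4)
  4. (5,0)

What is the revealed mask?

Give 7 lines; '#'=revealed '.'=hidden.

Click 1 (4,5) count=1: revealed 1 new [(4,5)] -> total=1
Click 2 (5,1) count=1: revealed 1 new [(5,1)] -> total=2
Click 3 (5,4) count=0: revealed 17 new [(3,3) (3,4) (3,5) (4,2) (4,3) (4,4) (4,6) (5,2) (5,3) (5,4) (5,5) (5,6) (6,2) (6,3) (6,4) (6,5) (6,6)] -> total=19
Click 4 (5,0) count=1: revealed 1 new [(5,0)] -> total=20

Answer: .......
.......
.......
...###.
..#####
#######
..#####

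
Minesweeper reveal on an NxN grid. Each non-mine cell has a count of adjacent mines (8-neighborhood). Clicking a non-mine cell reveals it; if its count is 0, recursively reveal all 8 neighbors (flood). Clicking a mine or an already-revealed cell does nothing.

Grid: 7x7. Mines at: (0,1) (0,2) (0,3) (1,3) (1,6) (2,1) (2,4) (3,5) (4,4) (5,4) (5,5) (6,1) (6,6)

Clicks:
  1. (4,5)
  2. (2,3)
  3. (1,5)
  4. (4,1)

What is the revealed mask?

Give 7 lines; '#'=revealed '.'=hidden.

Answer: .......
.....#.
...#...
####...
####.#.
####...
.......

Derivation:
Click 1 (4,5) count=4: revealed 1 new [(4,5)] -> total=1
Click 2 (2,3) count=2: revealed 1 new [(2,3)] -> total=2
Click 3 (1,5) count=2: revealed 1 new [(1,5)] -> total=3
Click 4 (4,1) count=0: revealed 12 new [(3,0) (3,1) (3,2) (3,3) (4,0) (4,1) (4,2) (4,3) (5,0) (5,1) (5,2) (5,3)] -> total=15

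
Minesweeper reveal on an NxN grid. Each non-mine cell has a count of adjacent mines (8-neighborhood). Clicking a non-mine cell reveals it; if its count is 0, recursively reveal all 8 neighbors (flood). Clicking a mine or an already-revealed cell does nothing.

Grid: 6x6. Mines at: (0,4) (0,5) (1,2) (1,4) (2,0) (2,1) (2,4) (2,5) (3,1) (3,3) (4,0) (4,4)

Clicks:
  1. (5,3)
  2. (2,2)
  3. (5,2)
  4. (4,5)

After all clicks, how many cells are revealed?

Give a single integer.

Answer: 8

Derivation:
Click 1 (5,3) count=1: revealed 1 new [(5,3)] -> total=1
Click 2 (2,2) count=4: revealed 1 new [(2,2)] -> total=2
Click 3 (5,2) count=0: revealed 5 new [(4,1) (4,2) (4,3) (5,1) (5,2)] -> total=7
Click 4 (4,5) count=1: revealed 1 new [(4,5)] -> total=8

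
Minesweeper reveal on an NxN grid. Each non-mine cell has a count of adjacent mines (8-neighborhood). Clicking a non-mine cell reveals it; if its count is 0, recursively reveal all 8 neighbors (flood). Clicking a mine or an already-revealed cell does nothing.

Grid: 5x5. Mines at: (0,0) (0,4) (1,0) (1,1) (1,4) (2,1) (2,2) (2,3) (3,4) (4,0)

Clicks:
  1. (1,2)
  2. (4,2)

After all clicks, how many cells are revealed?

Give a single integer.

Click 1 (1,2) count=4: revealed 1 new [(1,2)] -> total=1
Click 2 (4,2) count=0: revealed 6 new [(3,1) (3,2) (3,3) (4,1) (4,2) (4,3)] -> total=7

Answer: 7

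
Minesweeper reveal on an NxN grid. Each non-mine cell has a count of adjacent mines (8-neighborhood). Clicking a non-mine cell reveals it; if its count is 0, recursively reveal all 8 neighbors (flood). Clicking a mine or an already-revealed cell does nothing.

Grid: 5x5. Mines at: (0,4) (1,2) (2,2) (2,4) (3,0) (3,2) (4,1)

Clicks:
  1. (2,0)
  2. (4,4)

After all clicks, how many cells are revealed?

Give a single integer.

Answer: 5

Derivation:
Click 1 (2,0) count=1: revealed 1 new [(2,0)] -> total=1
Click 2 (4,4) count=0: revealed 4 new [(3,3) (3,4) (4,3) (4,4)] -> total=5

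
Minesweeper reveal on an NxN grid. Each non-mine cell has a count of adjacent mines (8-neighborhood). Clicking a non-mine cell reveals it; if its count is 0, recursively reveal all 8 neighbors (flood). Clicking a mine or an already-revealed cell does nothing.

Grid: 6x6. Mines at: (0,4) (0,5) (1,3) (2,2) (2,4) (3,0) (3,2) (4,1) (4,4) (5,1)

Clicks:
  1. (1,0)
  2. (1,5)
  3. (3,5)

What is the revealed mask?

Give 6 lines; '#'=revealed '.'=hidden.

Answer: ###...
###..#
##....
.....#
......
......

Derivation:
Click 1 (1,0) count=0: revealed 8 new [(0,0) (0,1) (0,2) (1,0) (1,1) (1,2) (2,0) (2,1)] -> total=8
Click 2 (1,5) count=3: revealed 1 new [(1,5)] -> total=9
Click 3 (3,5) count=2: revealed 1 new [(3,5)] -> total=10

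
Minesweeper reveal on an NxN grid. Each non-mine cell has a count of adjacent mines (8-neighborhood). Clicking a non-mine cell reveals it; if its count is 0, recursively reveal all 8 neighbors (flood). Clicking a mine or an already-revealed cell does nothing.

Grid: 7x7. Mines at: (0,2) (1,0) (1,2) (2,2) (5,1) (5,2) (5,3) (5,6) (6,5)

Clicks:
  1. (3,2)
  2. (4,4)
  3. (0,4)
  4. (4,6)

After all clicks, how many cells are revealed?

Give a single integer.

Click 1 (3,2) count=1: revealed 1 new [(3,2)] -> total=1
Click 2 (4,4) count=1: revealed 1 new [(4,4)] -> total=2
Click 3 (0,4) count=0: revealed 19 new [(0,3) (0,4) (0,5) (0,6) (1,3) (1,4) (1,5) (1,6) (2,3) (2,4) (2,5) (2,6) (3,3) (3,4) (3,5) (3,6) (4,3) (4,5) (4,6)] -> total=21
Click 4 (4,6) count=1: revealed 0 new [(none)] -> total=21

Answer: 21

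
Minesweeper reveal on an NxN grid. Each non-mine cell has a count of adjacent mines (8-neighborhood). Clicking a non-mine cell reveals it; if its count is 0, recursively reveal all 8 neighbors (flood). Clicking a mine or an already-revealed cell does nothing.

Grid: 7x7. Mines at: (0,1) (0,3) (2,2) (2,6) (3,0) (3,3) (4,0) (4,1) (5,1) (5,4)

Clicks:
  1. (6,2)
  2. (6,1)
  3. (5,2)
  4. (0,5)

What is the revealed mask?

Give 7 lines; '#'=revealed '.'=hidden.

Click 1 (6,2) count=1: revealed 1 new [(6,2)] -> total=1
Click 2 (6,1) count=1: revealed 1 new [(6,1)] -> total=2
Click 3 (5,2) count=2: revealed 1 new [(5,2)] -> total=3
Click 4 (0,5) count=0: revealed 6 new [(0,4) (0,5) (0,6) (1,4) (1,5) (1,6)] -> total=9

Answer: ....###
....###
.......
.......
.......
..#....
.##....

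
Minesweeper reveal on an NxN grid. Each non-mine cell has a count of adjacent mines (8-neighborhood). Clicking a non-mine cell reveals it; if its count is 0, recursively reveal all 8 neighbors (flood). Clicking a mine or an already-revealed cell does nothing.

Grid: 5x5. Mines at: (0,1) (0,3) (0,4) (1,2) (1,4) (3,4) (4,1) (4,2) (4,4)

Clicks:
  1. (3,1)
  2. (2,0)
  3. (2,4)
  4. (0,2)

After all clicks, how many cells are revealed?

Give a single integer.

Answer: 8

Derivation:
Click 1 (3,1) count=2: revealed 1 new [(3,1)] -> total=1
Click 2 (2,0) count=0: revealed 5 new [(1,0) (1,1) (2,0) (2,1) (3,0)] -> total=6
Click 3 (2,4) count=2: revealed 1 new [(2,4)] -> total=7
Click 4 (0,2) count=3: revealed 1 new [(0,2)] -> total=8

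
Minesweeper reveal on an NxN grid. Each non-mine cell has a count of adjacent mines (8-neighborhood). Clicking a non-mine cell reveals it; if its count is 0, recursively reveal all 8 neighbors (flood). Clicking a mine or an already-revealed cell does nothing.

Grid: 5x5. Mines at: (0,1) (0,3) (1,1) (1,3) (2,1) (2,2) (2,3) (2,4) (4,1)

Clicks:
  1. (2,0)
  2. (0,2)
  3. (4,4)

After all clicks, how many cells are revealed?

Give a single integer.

Answer: 8

Derivation:
Click 1 (2,0) count=2: revealed 1 new [(2,0)] -> total=1
Click 2 (0,2) count=4: revealed 1 new [(0,2)] -> total=2
Click 3 (4,4) count=0: revealed 6 new [(3,2) (3,3) (3,4) (4,2) (4,3) (4,4)] -> total=8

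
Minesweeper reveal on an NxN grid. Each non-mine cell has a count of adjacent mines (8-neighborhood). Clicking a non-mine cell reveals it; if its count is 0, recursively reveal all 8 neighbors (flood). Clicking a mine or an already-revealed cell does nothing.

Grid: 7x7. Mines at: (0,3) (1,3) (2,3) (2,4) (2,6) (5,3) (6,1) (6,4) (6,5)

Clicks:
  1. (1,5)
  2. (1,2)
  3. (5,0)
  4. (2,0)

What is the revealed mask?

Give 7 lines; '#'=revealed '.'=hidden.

Click 1 (1,5) count=2: revealed 1 new [(1,5)] -> total=1
Click 2 (1,2) count=3: revealed 1 new [(1,2)] -> total=2
Click 3 (5,0) count=1: revealed 1 new [(5,0)] -> total=3
Click 4 (2,0) count=0: revealed 16 new [(0,0) (0,1) (0,2) (1,0) (1,1) (2,0) (2,1) (2,2) (3,0) (3,1) (3,2) (4,0) (4,1) (4,2) (5,1) (5,2)] -> total=19

Answer: ###....
###..#.
###....
###....
###....
###....
.......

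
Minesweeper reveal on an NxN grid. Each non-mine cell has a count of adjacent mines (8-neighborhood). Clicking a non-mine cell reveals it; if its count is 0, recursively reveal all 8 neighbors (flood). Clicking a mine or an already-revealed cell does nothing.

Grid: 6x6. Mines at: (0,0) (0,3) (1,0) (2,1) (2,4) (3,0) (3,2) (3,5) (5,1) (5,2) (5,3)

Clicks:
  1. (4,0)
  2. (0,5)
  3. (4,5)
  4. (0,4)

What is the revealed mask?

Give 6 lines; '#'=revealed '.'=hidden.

Click 1 (4,0) count=2: revealed 1 new [(4,0)] -> total=1
Click 2 (0,5) count=0: revealed 4 new [(0,4) (0,5) (1,4) (1,5)] -> total=5
Click 3 (4,5) count=1: revealed 1 new [(4,5)] -> total=6
Click 4 (0,4) count=1: revealed 0 new [(none)] -> total=6

Answer: ....##
....##
......
......
#....#
......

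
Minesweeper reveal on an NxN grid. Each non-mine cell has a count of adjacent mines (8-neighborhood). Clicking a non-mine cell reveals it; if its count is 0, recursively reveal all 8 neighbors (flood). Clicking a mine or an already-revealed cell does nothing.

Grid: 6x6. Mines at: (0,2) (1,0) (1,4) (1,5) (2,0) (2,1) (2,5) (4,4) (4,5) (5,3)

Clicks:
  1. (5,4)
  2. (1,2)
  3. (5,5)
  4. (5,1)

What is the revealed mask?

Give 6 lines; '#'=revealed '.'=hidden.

Click 1 (5,4) count=3: revealed 1 new [(5,4)] -> total=1
Click 2 (1,2) count=2: revealed 1 new [(1,2)] -> total=2
Click 3 (5,5) count=2: revealed 1 new [(5,5)] -> total=3
Click 4 (5,1) count=0: revealed 9 new [(3,0) (3,1) (3,2) (4,0) (4,1) (4,2) (5,0) (5,1) (5,2)] -> total=12

Answer: ......
..#...
......
###...
###...
###.##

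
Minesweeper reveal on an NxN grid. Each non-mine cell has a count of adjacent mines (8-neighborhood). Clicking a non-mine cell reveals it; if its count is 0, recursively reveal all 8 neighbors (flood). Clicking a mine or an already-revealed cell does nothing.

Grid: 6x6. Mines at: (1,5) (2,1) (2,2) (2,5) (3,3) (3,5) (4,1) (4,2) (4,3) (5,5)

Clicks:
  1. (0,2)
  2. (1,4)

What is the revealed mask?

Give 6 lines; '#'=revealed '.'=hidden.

Answer: #####.
#####.
......
......
......
......

Derivation:
Click 1 (0,2) count=0: revealed 10 new [(0,0) (0,1) (0,2) (0,3) (0,4) (1,0) (1,1) (1,2) (1,3) (1,4)] -> total=10
Click 2 (1,4) count=2: revealed 0 new [(none)] -> total=10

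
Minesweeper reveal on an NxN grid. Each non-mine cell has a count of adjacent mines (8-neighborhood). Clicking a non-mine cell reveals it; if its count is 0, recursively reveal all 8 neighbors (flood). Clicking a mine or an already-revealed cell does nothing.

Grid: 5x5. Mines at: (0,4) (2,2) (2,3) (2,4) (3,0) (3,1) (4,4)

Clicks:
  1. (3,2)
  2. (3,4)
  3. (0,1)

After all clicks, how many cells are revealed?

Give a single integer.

Click 1 (3,2) count=3: revealed 1 new [(3,2)] -> total=1
Click 2 (3,4) count=3: revealed 1 new [(3,4)] -> total=2
Click 3 (0,1) count=0: revealed 10 new [(0,0) (0,1) (0,2) (0,3) (1,0) (1,1) (1,2) (1,3) (2,0) (2,1)] -> total=12

Answer: 12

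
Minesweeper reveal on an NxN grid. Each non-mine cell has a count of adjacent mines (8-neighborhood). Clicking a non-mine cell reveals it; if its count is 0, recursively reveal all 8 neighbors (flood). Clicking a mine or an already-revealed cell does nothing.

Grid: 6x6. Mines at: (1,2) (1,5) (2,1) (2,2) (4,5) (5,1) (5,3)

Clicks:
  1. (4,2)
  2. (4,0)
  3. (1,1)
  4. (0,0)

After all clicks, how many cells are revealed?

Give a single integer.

Answer: 6

Derivation:
Click 1 (4,2) count=2: revealed 1 new [(4,2)] -> total=1
Click 2 (4,0) count=1: revealed 1 new [(4,0)] -> total=2
Click 3 (1,1) count=3: revealed 1 new [(1,1)] -> total=3
Click 4 (0,0) count=0: revealed 3 new [(0,0) (0,1) (1,0)] -> total=6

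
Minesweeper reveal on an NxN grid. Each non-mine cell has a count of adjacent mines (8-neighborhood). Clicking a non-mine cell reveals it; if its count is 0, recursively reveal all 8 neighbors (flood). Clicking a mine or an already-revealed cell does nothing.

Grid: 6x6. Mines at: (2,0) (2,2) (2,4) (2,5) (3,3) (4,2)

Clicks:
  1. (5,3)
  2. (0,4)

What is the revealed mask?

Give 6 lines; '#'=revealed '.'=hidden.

Click 1 (5,3) count=1: revealed 1 new [(5,3)] -> total=1
Click 2 (0,4) count=0: revealed 12 new [(0,0) (0,1) (0,2) (0,3) (0,4) (0,5) (1,0) (1,1) (1,2) (1,3) (1,4) (1,5)] -> total=13

Answer: ######
######
......
......
......
...#..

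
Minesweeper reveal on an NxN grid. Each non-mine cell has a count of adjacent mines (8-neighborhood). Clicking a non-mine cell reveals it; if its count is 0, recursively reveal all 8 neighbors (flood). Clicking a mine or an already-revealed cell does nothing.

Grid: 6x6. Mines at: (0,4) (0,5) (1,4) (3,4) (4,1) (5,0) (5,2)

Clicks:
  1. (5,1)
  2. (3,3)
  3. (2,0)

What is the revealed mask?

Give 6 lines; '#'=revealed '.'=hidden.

Answer: ####..
####..
####..
####..
......
.#....

Derivation:
Click 1 (5,1) count=3: revealed 1 new [(5,1)] -> total=1
Click 2 (3,3) count=1: revealed 1 new [(3,3)] -> total=2
Click 3 (2,0) count=0: revealed 15 new [(0,0) (0,1) (0,2) (0,3) (1,0) (1,1) (1,2) (1,3) (2,0) (2,1) (2,2) (2,3) (3,0) (3,1) (3,2)] -> total=17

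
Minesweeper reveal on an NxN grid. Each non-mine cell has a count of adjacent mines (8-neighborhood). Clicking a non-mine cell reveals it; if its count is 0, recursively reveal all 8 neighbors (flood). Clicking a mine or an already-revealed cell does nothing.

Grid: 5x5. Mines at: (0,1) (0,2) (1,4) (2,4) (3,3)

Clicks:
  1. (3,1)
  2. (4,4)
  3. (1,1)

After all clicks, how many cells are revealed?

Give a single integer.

Answer: 13

Derivation:
Click 1 (3,1) count=0: revealed 12 new [(1,0) (1,1) (1,2) (2,0) (2,1) (2,2) (3,0) (3,1) (3,2) (4,0) (4,1) (4,2)] -> total=12
Click 2 (4,4) count=1: revealed 1 new [(4,4)] -> total=13
Click 3 (1,1) count=2: revealed 0 new [(none)] -> total=13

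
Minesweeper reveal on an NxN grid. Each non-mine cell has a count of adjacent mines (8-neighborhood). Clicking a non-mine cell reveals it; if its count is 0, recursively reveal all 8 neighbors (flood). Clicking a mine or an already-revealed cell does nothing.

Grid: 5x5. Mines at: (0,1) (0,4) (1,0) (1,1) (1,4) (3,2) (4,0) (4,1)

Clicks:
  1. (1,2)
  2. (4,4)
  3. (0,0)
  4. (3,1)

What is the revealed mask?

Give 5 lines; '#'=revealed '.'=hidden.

Answer: #....
..#..
...##
.#.##
...##

Derivation:
Click 1 (1,2) count=2: revealed 1 new [(1,2)] -> total=1
Click 2 (4,4) count=0: revealed 6 new [(2,3) (2,4) (3,3) (3,4) (4,3) (4,4)] -> total=7
Click 3 (0,0) count=3: revealed 1 new [(0,0)] -> total=8
Click 4 (3,1) count=3: revealed 1 new [(3,1)] -> total=9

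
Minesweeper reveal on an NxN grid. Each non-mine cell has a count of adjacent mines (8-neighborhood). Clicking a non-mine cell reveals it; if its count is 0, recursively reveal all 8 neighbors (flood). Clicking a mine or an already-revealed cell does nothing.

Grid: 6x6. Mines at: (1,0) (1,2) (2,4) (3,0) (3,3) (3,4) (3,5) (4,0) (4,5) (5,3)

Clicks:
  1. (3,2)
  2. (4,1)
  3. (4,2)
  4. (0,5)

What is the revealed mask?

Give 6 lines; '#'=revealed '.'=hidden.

Answer: ...###
...###
......
..#...
.##...
......

Derivation:
Click 1 (3,2) count=1: revealed 1 new [(3,2)] -> total=1
Click 2 (4,1) count=2: revealed 1 new [(4,1)] -> total=2
Click 3 (4,2) count=2: revealed 1 new [(4,2)] -> total=3
Click 4 (0,5) count=0: revealed 6 new [(0,3) (0,4) (0,5) (1,3) (1,4) (1,5)] -> total=9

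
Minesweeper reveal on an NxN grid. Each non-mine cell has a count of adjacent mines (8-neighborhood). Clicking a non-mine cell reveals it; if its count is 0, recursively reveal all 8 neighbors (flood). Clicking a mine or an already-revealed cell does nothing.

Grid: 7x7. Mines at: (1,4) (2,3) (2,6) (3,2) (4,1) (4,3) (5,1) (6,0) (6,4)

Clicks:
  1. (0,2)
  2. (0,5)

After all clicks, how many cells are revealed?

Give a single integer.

Answer: 14

Derivation:
Click 1 (0,2) count=0: revealed 13 new [(0,0) (0,1) (0,2) (0,3) (1,0) (1,1) (1,2) (1,3) (2,0) (2,1) (2,2) (3,0) (3,1)] -> total=13
Click 2 (0,5) count=1: revealed 1 new [(0,5)] -> total=14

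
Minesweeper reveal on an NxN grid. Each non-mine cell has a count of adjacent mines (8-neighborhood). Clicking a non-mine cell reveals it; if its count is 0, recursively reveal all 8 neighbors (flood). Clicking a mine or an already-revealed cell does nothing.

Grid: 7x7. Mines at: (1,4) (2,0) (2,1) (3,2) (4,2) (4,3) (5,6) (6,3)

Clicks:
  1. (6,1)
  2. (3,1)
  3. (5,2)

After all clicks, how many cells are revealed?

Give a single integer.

Click 1 (6,1) count=0: revealed 10 new [(3,0) (3,1) (4,0) (4,1) (5,0) (5,1) (5,2) (6,0) (6,1) (6,2)] -> total=10
Click 2 (3,1) count=4: revealed 0 new [(none)] -> total=10
Click 3 (5,2) count=3: revealed 0 new [(none)] -> total=10

Answer: 10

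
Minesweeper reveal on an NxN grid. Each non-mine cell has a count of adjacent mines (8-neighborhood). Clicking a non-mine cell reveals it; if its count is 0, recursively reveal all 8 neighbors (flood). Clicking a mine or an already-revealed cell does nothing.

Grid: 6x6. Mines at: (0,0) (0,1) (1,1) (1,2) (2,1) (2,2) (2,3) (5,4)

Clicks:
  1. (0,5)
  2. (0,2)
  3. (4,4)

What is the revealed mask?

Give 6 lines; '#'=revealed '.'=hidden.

Answer: ..####
...###
....##
....##
....##
......

Derivation:
Click 1 (0,5) count=0: revealed 12 new [(0,3) (0,4) (0,5) (1,3) (1,4) (1,5) (2,4) (2,5) (3,4) (3,5) (4,4) (4,5)] -> total=12
Click 2 (0,2) count=3: revealed 1 new [(0,2)] -> total=13
Click 3 (4,4) count=1: revealed 0 new [(none)] -> total=13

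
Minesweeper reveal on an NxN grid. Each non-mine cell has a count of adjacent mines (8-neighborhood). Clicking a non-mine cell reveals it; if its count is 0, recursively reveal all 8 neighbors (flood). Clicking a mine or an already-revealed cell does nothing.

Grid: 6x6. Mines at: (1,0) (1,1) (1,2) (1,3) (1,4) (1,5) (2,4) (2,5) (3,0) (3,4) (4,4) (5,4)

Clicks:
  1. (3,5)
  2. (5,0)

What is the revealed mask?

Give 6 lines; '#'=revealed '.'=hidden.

Answer: ......
......
.###..
.###.#
####..
####..

Derivation:
Click 1 (3,5) count=4: revealed 1 new [(3,5)] -> total=1
Click 2 (5,0) count=0: revealed 14 new [(2,1) (2,2) (2,3) (3,1) (3,2) (3,3) (4,0) (4,1) (4,2) (4,3) (5,0) (5,1) (5,2) (5,3)] -> total=15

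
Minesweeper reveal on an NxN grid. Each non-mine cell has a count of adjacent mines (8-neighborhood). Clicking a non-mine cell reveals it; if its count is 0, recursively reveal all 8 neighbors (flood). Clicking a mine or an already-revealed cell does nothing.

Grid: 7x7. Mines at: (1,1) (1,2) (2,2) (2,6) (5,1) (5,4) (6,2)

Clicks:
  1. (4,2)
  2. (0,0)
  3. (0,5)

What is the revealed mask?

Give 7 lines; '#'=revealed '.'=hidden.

Answer: #..####
...####
...###.
...###.
..####.
.......
.......

Derivation:
Click 1 (4,2) count=1: revealed 1 new [(4,2)] -> total=1
Click 2 (0,0) count=1: revealed 1 new [(0,0)] -> total=2
Click 3 (0,5) count=0: revealed 17 new [(0,3) (0,4) (0,5) (0,6) (1,3) (1,4) (1,5) (1,6) (2,3) (2,4) (2,5) (3,3) (3,4) (3,5) (4,3) (4,4) (4,5)] -> total=19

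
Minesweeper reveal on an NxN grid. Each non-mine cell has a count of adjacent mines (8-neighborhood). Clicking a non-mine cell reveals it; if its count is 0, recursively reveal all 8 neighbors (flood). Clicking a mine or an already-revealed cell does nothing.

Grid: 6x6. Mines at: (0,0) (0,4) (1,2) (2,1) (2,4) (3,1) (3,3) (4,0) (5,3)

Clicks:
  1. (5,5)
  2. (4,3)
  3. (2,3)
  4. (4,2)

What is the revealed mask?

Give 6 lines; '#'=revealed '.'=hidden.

Answer: ......
......
...#..
....##
..####
....##

Derivation:
Click 1 (5,5) count=0: revealed 6 new [(3,4) (3,5) (4,4) (4,5) (5,4) (5,5)] -> total=6
Click 2 (4,3) count=2: revealed 1 new [(4,3)] -> total=7
Click 3 (2,3) count=3: revealed 1 new [(2,3)] -> total=8
Click 4 (4,2) count=3: revealed 1 new [(4,2)] -> total=9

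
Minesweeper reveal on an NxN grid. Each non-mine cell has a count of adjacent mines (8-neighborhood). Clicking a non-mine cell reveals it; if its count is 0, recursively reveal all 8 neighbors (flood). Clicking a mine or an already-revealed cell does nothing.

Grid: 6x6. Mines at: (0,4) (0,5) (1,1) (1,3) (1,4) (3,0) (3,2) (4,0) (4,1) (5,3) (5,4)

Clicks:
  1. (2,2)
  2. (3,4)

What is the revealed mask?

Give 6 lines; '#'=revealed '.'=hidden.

Answer: ......
......
..####
...###
...###
......

Derivation:
Click 1 (2,2) count=3: revealed 1 new [(2,2)] -> total=1
Click 2 (3,4) count=0: revealed 9 new [(2,3) (2,4) (2,5) (3,3) (3,4) (3,5) (4,3) (4,4) (4,5)] -> total=10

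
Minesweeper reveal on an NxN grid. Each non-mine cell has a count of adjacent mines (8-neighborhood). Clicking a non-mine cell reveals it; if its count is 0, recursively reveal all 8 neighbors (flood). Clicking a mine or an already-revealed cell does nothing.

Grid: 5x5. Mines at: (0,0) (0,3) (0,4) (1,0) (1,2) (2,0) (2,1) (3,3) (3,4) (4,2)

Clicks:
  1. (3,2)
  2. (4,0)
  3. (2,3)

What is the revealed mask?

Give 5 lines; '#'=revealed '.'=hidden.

Click 1 (3,2) count=3: revealed 1 new [(3,2)] -> total=1
Click 2 (4,0) count=0: revealed 4 new [(3,0) (3,1) (4,0) (4,1)] -> total=5
Click 3 (2,3) count=3: revealed 1 new [(2,3)] -> total=6

Answer: .....
.....
...#.
###..
##...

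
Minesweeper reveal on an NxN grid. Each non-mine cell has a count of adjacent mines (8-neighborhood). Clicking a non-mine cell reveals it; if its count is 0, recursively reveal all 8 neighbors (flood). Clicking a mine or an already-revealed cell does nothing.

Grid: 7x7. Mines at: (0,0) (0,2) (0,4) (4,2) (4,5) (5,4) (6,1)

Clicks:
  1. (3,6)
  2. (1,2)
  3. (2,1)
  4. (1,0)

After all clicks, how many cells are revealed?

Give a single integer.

Click 1 (3,6) count=1: revealed 1 new [(3,6)] -> total=1
Click 2 (1,2) count=1: revealed 1 new [(1,2)] -> total=2
Click 3 (2,1) count=0: revealed 25 new [(0,5) (0,6) (1,0) (1,1) (1,3) (1,4) (1,5) (1,6) (2,0) (2,1) (2,2) (2,3) (2,4) (2,5) (2,6) (3,0) (3,1) (3,2) (3,3) (3,4) (3,5) (4,0) (4,1) (5,0) (5,1)] -> total=27
Click 4 (1,0) count=1: revealed 0 new [(none)] -> total=27

Answer: 27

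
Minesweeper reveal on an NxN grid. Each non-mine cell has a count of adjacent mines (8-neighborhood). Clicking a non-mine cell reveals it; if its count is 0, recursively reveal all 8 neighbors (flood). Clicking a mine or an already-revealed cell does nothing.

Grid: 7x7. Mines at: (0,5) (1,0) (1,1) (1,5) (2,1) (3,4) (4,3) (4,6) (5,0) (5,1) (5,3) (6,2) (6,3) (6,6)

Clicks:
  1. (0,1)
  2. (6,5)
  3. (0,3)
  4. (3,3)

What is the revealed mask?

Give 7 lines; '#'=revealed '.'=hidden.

Click 1 (0,1) count=2: revealed 1 new [(0,1)] -> total=1
Click 2 (6,5) count=1: revealed 1 new [(6,5)] -> total=2
Click 3 (0,3) count=0: revealed 9 new [(0,2) (0,3) (0,4) (1,2) (1,3) (1,4) (2,2) (2,3) (2,4)] -> total=11
Click 4 (3,3) count=2: revealed 1 new [(3,3)] -> total=12

Answer: .####..
..###..
..###..
...#...
.......
.......
.....#.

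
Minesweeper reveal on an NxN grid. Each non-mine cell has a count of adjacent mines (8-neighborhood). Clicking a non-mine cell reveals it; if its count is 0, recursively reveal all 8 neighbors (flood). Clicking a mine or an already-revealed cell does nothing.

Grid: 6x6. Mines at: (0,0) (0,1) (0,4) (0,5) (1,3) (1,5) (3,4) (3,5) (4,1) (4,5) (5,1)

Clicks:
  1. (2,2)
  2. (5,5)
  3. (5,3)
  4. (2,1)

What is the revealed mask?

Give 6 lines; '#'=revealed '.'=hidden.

Click 1 (2,2) count=1: revealed 1 new [(2,2)] -> total=1
Click 2 (5,5) count=1: revealed 1 new [(5,5)] -> total=2
Click 3 (5,3) count=0: revealed 6 new [(4,2) (4,3) (4,4) (5,2) (5,3) (5,4)] -> total=8
Click 4 (2,1) count=0: revealed 8 new [(1,0) (1,1) (1,2) (2,0) (2,1) (3,0) (3,1) (3,2)] -> total=16

Answer: ......
###...
###...
###...
..###.
..####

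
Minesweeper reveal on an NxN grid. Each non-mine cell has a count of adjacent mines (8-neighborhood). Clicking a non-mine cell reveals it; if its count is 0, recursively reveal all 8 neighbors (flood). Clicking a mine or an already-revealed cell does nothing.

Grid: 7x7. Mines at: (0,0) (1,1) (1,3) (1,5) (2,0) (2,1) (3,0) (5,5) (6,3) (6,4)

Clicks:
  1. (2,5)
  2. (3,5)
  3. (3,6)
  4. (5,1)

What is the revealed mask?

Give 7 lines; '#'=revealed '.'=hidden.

Click 1 (2,5) count=1: revealed 1 new [(2,5)] -> total=1
Click 2 (3,5) count=0: revealed 25 new [(2,2) (2,3) (2,4) (2,6) (3,1) (3,2) (3,3) (3,4) (3,5) (3,6) (4,0) (4,1) (4,2) (4,3) (4,4) (4,5) (4,6) (5,0) (5,1) (5,2) (5,3) (5,4) (6,0) (6,1) (6,2)] -> total=26
Click 3 (3,6) count=0: revealed 0 new [(none)] -> total=26
Click 4 (5,1) count=0: revealed 0 new [(none)] -> total=26

Answer: .......
.......
..#####
.######
#######
#####..
###....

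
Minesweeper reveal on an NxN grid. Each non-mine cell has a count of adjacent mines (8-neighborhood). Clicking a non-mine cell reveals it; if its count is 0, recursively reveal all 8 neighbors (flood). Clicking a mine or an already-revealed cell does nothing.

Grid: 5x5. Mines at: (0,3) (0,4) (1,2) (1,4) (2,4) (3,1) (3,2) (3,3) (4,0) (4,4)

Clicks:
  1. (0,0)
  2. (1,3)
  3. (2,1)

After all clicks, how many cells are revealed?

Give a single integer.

Answer: 7

Derivation:
Click 1 (0,0) count=0: revealed 6 new [(0,0) (0,1) (1,0) (1,1) (2,0) (2,1)] -> total=6
Click 2 (1,3) count=5: revealed 1 new [(1,3)] -> total=7
Click 3 (2,1) count=3: revealed 0 new [(none)] -> total=7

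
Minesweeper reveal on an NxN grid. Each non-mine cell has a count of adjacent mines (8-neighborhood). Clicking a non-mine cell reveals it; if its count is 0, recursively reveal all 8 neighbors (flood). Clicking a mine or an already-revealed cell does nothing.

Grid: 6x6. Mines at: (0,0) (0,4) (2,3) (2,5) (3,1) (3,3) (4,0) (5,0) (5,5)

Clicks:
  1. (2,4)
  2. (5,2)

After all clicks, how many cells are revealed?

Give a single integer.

Click 1 (2,4) count=3: revealed 1 new [(2,4)] -> total=1
Click 2 (5,2) count=0: revealed 8 new [(4,1) (4,2) (4,3) (4,4) (5,1) (5,2) (5,3) (5,4)] -> total=9

Answer: 9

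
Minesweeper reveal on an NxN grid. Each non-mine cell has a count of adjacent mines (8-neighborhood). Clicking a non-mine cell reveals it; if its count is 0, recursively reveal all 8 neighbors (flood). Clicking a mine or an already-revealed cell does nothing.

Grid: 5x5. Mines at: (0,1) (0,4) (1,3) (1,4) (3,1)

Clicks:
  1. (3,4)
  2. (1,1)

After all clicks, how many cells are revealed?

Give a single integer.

Click 1 (3,4) count=0: revealed 9 new [(2,2) (2,3) (2,4) (3,2) (3,3) (3,4) (4,2) (4,3) (4,4)] -> total=9
Click 2 (1,1) count=1: revealed 1 new [(1,1)] -> total=10

Answer: 10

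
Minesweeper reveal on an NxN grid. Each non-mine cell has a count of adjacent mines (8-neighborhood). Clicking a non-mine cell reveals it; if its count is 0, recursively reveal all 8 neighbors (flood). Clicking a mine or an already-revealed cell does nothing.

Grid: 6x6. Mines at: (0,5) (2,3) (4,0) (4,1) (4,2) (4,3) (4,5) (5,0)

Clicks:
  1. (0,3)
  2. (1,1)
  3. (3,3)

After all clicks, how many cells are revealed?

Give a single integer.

Answer: 17

Derivation:
Click 1 (0,3) count=0: revealed 16 new [(0,0) (0,1) (0,2) (0,3) (0,4) (1,0) (1,1) (1,2) (1,3) (1,4) (2,0) (2,1) (2,2) (3,0) (3,1) (3,2)] -> total=16
Click 2 (1,1) count=0: revealed 0 new [(none)] -> total=16
Click 3 (3,3) count=3: revealed 1 new [(3,3)] -> total=17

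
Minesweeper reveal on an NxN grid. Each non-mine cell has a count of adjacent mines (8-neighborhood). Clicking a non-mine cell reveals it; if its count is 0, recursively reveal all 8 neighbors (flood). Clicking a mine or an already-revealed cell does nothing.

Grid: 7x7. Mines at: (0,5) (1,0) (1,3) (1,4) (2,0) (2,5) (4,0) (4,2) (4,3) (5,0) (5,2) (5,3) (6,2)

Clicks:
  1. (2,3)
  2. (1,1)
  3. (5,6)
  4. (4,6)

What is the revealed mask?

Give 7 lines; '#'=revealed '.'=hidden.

Answer: .......
.#.....
...#...
....###
....###
....###
....###

Derivation:
Click 1 (2,3) count=2: revealed 1 new [(2,3)] -> total=1
Click 2 (1,1) count=2: revealed 1 new [(1,1)] -> total=2
Click 3 (5,6) count=0: revealed 12 new [(3,4) (3,5) (3,6) (4,4) (4,5) (4,6) (5,4) (5,5) (5,6) (6,4) (6,5) (6,6)] -> total=14
Click 4 (4,6) count=0: revealed 0 new [(none)] -> total=14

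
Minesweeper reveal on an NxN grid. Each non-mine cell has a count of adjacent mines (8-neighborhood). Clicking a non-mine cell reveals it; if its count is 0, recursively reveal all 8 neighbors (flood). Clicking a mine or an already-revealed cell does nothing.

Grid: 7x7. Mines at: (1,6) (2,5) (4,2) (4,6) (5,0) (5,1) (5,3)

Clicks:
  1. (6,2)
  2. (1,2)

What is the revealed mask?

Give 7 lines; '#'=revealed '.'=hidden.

Click 1 (6,2) count=2: revealed 1 new [(6,2)] -> total=1
Click 2 (1,2) count=0: revealed 24 new [(0,0) (0,1) (0,2) (0,3) (0,4) (0,5) (1,0) (1,1) (1,2) (1,3) (1,4) (1,5) (2,0) (2,1) (2,2) (2,3) (2,4) (3,0) (3,1) (3,2) (3,3) (3,4) (4,0) (4,1)] -> total=25

Answer: ######.
######.
#####..
#####..
##.....
.......
..#....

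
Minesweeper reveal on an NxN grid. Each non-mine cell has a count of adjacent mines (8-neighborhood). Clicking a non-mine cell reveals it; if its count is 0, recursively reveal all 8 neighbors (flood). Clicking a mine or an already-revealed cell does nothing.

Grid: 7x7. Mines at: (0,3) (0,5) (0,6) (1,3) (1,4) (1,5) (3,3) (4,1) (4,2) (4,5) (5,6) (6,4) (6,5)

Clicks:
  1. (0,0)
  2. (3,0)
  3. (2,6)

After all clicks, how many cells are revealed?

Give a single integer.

Answer: 13

Derivation:
Click 1 (0,0) count=0: revealed 12 new [(0,0) (0,1) (0,2) (1,0) (1,1) (1,2) (2,0) (2,1) (2,2) (3,0) (3,1) (3,2)] -> total=12
Click 2 (3,0) count=1: revealed 0 new [(none)] -> total=12
Click 3 (2,6) count=1: revealed 1 new [(2,6)] -> total=13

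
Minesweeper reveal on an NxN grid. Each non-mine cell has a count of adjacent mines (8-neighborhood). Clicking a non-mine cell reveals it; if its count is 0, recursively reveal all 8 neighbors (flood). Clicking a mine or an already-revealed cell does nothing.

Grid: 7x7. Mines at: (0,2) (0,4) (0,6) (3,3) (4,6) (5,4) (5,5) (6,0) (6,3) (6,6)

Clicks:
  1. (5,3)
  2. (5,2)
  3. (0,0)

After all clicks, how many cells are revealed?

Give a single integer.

Click 1 (5,3) count=2: revealed 1 new [(5,3)] -> total=1
Click 2 (5,2) count=1: revealed 1 new [(5,2)] -> total=2
Click 3 (0,0) count=0: revealed 16 new [(0,0) (0,1) (1,0) (1,1) (1,2) (2,0) (2,1) (2,2) (3,0) (3,1) (3,2) (4,0) (4,1) (4,2) (5,0) (5,1)] -> total=18

Answer: 18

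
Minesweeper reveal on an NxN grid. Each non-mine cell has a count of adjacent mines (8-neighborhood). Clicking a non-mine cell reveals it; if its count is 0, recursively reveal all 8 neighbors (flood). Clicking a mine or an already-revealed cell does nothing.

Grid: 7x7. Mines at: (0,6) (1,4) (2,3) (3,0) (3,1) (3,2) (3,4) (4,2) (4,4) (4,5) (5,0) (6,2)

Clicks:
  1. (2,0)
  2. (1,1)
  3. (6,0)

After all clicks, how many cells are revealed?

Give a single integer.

Answer: 12

Derivation:
Click 1 (2,0) count=2: revealed 1 new [(2,0)] -> total=1
Click 2 (1,1) count=0: revealed 10 new [(0,0) (0,1) (0,2) (0,3) (1,0) (1,1) (1,2) (1,3) (2,1) (2,2)] -> total=11
Click 3 (6,0) count=1: revealed 1 new [(6,0)] -> total=12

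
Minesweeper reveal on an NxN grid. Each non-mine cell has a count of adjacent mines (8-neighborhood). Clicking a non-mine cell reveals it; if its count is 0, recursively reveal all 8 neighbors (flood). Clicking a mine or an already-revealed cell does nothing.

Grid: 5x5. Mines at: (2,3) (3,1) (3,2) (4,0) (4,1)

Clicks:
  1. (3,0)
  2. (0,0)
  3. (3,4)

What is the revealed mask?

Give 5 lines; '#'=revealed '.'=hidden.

Click 1 (3,0) count=3: revealed 1 new [(3,0)] -> total=1
Click 2 (0,0) count=0: revealed 13 new [(0,0) (0,1) (0,2) (0,3) (0,4) (1,0) (1,1) (1,2) (1,3) (1,4) (2,0) (2,1) (2,2)] -> total=14
Click 3 (3,4) count=1: revealed 1 new [(3,4)] -> total=15

Answer: #####
#####
###..
#...#
.....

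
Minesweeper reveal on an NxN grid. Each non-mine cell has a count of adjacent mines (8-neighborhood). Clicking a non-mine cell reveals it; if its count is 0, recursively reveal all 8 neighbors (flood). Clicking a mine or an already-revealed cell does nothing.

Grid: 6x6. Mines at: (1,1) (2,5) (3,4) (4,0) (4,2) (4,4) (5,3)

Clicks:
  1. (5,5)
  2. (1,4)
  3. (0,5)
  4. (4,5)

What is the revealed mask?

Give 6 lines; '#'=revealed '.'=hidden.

Click 1 (5,5) count=1: revealed 1 new [(5,5)] -> total=1
Click 2 (1,4) count=1: revealed 1 new [(1,4)] -> total=2
Click 3 (0,5) count=0: revealed 10 new [(0,2) (0,3) (0,4) (0,5) (1,2) (1,3) (1,5) (2,2) (2,3) (2,4)] -> total=12
Click 4 (4,5) count=2: revealed 1 new [(4,5)] -> total=13

Answer: ..####
..####
..###.
......
.....#
.....#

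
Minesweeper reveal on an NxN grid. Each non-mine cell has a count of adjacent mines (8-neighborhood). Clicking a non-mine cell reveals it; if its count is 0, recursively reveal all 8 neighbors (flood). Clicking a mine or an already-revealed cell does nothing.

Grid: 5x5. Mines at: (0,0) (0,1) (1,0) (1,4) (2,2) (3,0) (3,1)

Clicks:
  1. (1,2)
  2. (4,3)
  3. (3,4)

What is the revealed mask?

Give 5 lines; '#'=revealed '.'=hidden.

Answer: .....
..#..
...##
..###
..###

Derivation:
Click 1 (1,2) count=2: revealed 1 new [(1,2)] -> total=1
Click 2 (4,3) count=0: revealed 8 new [(2,3) (2,4) (3,2) (3,3) (3,4) (4,2) (4,3) (4,4)] -> total=9
Click 3 (3,4) count=0: revealed 0 new [(none)] -> total=9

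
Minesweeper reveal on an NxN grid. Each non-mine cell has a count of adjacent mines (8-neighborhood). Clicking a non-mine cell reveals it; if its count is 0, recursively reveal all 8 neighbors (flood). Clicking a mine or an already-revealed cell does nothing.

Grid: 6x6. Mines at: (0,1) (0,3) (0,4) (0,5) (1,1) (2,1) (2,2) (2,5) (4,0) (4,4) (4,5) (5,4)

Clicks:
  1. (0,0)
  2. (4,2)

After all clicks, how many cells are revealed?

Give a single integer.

Click 1 (0,0) count=2: revealed 1 new [(0,0)] -> total=1
Click 2 (4,2) count=0: revealed 9 new [(3,1) (3,2) (3,3) (4,1) (4,2) (4,3) (5,1) (5,2) (5,3)] -> total=10

Answer: 10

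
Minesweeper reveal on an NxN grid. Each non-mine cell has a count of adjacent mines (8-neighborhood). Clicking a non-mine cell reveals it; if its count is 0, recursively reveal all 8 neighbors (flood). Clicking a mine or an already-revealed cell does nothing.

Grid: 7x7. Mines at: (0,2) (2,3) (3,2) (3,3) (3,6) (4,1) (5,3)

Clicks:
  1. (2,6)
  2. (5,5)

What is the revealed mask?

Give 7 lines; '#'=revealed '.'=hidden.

Answer: .......
.......
......#
.......
....###
....###
....###

Derivation:
Click 1 (2,6) count=1: revealed 1 new [(2,6)] -> total=1
Click 2 (5,5) count=0: revealed 9 new [(4,4) (4,5) (4,6) (5,4) (5,5) (5,6) (6,4) (6,5) (6,6)] -> total=10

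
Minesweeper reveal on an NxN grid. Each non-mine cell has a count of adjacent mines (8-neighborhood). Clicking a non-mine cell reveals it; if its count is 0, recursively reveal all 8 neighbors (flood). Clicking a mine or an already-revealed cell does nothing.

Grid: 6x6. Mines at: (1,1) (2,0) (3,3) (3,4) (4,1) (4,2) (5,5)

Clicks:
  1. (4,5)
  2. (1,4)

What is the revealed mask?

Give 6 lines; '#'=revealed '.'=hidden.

Answer: ..####
..####
..####
......
.....#
......

Derivation:
Click 1 (4,5) count=2: revealed 1 new [(4,5)] -> total=1
Click 2 (1,4) count=0: revealed 12 new [(0,2) (0,3) (0,4) (0,5) (1,2) (1,3) (1,4) (1,5) (2,2) (2,3) (2,4) (2,5)] -> total=13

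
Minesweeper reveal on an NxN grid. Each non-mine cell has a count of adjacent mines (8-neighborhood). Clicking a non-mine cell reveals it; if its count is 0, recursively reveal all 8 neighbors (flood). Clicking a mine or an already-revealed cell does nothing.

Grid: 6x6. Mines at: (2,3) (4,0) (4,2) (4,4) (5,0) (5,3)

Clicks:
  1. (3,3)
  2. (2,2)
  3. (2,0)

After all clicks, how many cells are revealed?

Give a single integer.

Answer: 23

Derivation:
Click 1 (3,3) count=3: revealed 1 new [(3,3)] -> total=1
Click 2 (2,2) count=1: revealed 1 new [(2,2)] -> total=2
Click 3 (2,0) count=0: revealed 21 new [(0,0) (0,1) (0,2) (0,3) (0,4) (0,5) (1,0) (1,1) (1,2) (1,3) (1,4) (1,5) (2,0) (2,1) (2,4) (2,5) (3,0) (3,1) (3,2) (3,4) (3,5)] -> total=23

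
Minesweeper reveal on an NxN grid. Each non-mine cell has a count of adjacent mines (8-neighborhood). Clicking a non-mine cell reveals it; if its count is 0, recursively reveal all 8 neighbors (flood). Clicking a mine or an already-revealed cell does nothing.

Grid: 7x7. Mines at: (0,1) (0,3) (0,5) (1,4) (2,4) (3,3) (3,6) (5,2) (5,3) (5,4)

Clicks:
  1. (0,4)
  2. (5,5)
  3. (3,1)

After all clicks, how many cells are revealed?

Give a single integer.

Answer: 18

Derivation:
Click 1 (0,4) count=3: revealed 1 new [(0,4)] -> total=1
Click 2 (5,5) count=1: revealed 1 new [(5,5)] -> total=2
Click 3 (3,1) count=0: revealed 16 new [(1,0) (1,1) (1,2) (2,0) (2,1) (2,2) (3,0) (3,1) (3,2) (4,0) (4,1) (4,2) (5,0) (5,1) (6,0) (6,1)] -> total=18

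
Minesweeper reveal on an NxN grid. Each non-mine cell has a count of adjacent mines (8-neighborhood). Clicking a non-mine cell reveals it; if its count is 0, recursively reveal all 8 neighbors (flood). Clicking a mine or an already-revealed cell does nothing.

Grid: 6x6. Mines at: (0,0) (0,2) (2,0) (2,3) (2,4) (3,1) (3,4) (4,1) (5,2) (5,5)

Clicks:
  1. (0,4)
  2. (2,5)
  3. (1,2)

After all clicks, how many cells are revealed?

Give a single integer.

Answer: 8

Derivation:
Click 1 (0,4) count=0: revealed 6 new [(0,3) (0,4) (0,5) (1,3) (1,4) (1,5)] -> total=6
Click 2 (2,5) count=2: revealed 1 new [(2,5)] -> total=7
Click 3 (1,2) count=2: revealed 1 new [(1,2)] -> total=8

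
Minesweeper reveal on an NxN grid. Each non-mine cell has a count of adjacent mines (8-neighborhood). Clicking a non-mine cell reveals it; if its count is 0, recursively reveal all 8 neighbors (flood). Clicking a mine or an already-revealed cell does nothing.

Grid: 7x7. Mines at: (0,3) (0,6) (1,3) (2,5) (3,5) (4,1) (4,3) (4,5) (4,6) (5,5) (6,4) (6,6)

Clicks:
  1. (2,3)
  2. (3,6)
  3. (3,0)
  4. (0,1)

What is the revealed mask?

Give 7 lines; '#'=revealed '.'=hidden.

Click 1 (2,3) count=1: revealed 1 new [(2,3)] -> total=1
Click 2 (3,6) count=4: revealed 1 new [(3,6)] -> total=2
Click 3 (3,0) count=1: revealed 1 new [(3,0)] -> total=3
Click 4 (0,1) count=0: revealed 11 new [(0,0) (0,1) (0,2) (1,0) (1,1) (1,2) (2,0) (2,1) (2,2) (3,1) (3,2)] -> total=14

Answer: ###....
###....
####...
###...#
.......
.......
.......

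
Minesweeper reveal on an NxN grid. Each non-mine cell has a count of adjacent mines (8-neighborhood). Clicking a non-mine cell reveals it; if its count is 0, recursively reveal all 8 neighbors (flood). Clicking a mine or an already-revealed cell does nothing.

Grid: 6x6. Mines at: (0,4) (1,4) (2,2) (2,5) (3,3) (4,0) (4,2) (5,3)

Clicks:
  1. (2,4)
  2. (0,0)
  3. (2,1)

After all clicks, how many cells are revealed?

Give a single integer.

Click 1 (2,4) count=3: revealed 1 new [(2,4)] -> total=1
Click 2 (0,0) count=0: revealed 12 new [(0,0) (0,1) (0,2) (0,3) (1,0) (1,1) (1,2) (1,3) (2,0) (2,1) (3,0) (3,1)] -> total=13
Click 3 (2,1) count=1: revealed 0 new [(none)] -> total=13

Answer: 13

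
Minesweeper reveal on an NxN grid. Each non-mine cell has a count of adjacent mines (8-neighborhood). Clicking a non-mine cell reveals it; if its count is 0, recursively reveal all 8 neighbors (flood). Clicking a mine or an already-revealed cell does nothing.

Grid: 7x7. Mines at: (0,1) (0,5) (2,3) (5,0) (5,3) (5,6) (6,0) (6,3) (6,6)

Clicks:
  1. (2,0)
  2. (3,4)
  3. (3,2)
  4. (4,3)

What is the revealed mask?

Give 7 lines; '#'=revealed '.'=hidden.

Click 1 (2,0) count=0: revealed 12 new [(1,0) (1,1) (1,2) (2,0) (2,1) (2,2) (3,0) (3,1) (3,2) (4,0) (4,1) (4,2)] -> total=12
Click 2 (3,4) count=1: revealed 1 new [(3,4)] -> total=13
Click 3 (3,2) count=1: revealed 0 new [(none)] -> total=13
Click 4 (4,3) count=1: revealed 1 new [(4,3)] -> total=14

Answer: .......
###....
###....
###.#..
####...
.......
.......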